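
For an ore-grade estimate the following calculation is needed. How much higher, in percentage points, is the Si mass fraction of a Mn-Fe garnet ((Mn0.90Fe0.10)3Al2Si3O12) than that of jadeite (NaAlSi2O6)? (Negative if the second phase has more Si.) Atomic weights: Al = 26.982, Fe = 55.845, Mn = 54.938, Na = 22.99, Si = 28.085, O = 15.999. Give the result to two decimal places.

First mineral: 84.255 g Si in 495.293 g formula = 17.01 wt% Si.
Second mineral: 56.170 g Si in 202.136 g formula = 27.79 wt% Si.
17.01% − 27.79% gives a difference of -10.78 percentage points.

-10.78 percentage points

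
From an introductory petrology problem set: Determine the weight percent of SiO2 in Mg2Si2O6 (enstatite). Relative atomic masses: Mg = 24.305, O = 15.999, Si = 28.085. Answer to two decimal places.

Formula mass = 200.774 g/mol.
2 Si → 2.0000 mol SiO2 per formula unit; M(SiO2) = 60.083, so SiO2 mass = 120.166 g.
120.166/200.774 × 100 = 59.85 wt%.

59.85 wt%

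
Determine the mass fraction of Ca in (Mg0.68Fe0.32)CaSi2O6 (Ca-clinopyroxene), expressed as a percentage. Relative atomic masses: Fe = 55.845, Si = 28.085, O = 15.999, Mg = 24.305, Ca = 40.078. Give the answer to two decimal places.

Formula mass = 0.68*24.305 + 0.32*55.845 + 1*40.078 + 2*28.085 + 6*15.999 = 226.640 g/mol, of which 40.078 g is Ca.
So Ca makes up 40.078/226.640 = 0.1768 of the mass, i.e. 17.68%.

17.68 mass %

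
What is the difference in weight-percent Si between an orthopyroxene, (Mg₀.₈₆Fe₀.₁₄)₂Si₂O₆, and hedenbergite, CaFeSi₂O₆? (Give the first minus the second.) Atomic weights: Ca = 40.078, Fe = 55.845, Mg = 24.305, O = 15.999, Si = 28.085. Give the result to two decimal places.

M((Mg₀.₈₆Fe₀.₁₄)₂Si₂O₆) = 209.605 g/mol, so wt% Si = 56.170/209.605 × 100 = 26.80%.
M(CaFeSi₂O₆) = 248.087 g/mol, so wt% Si = 56.170/248.087 × 100 = 22.64%.
26.80 − 22.64 = 4.16 pp.

4.16 percentage points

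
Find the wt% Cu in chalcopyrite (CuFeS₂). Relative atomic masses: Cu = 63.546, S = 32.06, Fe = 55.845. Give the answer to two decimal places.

34.63 weight percent

M(CuFeS₂) = 183.511 g/mol.
Cu contributes 1 × 63.546 = 63.546 g per mole.
63.546/183.511 = 0.3463 → 34.63%.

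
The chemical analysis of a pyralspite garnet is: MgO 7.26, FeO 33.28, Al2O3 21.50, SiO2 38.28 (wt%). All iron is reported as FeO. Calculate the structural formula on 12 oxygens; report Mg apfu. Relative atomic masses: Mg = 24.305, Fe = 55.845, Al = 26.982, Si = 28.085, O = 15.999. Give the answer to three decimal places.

7.26 wt% MgO ÷ 40.304 g/mol = 0.18013 mol, giving 0.18013 Mg and 0.18013 O.
33.28 wt% FeO ÷ 71.844 g/mol = 0.46323 mol, giving 0.46323 Fe and 0.46323 O.
21.50 wt% Al2O3 ÷ 101.961 g/mol = 0.21086 mol, giving 0.42172 Al and 0.63258 O.
38.28 wt% SiO2 ÷ 60.083 g/mol = 0.63712 mol, giving 0.63712 Si and 1.27424 O.
Oxygen sums to 2.55018; scaling by 12/2.55018 = 4.70555 puts the formula on 12 O.
Mg: 0.18013 × 4.70555 = 0.848 atoms per formula unit.

0.848 Mg apfu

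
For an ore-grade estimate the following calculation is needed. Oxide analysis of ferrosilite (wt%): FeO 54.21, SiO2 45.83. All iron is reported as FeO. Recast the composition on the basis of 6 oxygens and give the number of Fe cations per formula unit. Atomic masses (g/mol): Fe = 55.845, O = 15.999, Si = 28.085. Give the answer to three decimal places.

1.986 Fe apfu

FeO: 54.21/71.844 = 0.75455 mol → 0.75455 mol Fe, 0.75455 mol O.
SiO2: 45.83/60.083 = 0.76278 mol → 0.76278 mol Si, 1.52556 mol O.
Total oxygen = 2.28011 mol. Normalization factor = 6/2.28011 = 2.63145.
Fe per 6 O = 0.75455 × 2.63145 = 1.986.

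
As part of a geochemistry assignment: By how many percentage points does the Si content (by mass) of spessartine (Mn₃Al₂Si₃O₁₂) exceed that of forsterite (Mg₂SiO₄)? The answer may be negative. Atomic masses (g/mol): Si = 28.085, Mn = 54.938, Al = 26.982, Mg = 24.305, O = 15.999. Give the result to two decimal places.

-2.94 percentage points

First mineral: 84.255 g Si in 495.021 g formula = 17.02 wt% Si.
Second mineral: 28.085 g Si in 140.691 g formula = 19.96 wt% Si.
17.02% − 19.96% gives a difference of -2.94 percentage points.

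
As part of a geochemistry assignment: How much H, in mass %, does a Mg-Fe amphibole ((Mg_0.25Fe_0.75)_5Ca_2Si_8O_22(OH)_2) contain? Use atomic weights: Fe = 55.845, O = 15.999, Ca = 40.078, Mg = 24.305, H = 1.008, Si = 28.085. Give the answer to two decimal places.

M((Mg_0.25Fe_0.75)_5Ca_2Si_8O_22(OH)_2) = 930.628 g/mol.
H contributes 2 × 1.008 = 2.016 g per mole.
2.016/930.628 = 0.0022 → 0.22%.

0.22 mass %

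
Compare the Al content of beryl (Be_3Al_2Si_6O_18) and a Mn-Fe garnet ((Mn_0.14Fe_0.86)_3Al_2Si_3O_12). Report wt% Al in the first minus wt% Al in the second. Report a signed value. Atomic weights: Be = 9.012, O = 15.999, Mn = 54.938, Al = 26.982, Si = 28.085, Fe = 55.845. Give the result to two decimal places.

First mineral: 53.964 g Al in 537.492 g formula = 10.04 wt% Al.
Second mineral: 53.964 g Al in 497.361 g formula = 10.85 wt% Al.
10.04% − 10.85% gives a difference of -0.81 percentage points.

-0.81 percentage points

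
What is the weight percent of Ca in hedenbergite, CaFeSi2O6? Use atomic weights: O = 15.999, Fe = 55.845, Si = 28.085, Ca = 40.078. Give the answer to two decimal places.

16.15 weight percent

Molar mass of CaFeSi2O6: 1*40.078 + 1*55.845 + 2*28.085 + 6*15.999 = 248.087 g/mol.
Mass of Ca per formula unit: 1 × 40.078 = 40.078 g.
Weight fraction Ca = 40.078 / 248.087 = 0.1615.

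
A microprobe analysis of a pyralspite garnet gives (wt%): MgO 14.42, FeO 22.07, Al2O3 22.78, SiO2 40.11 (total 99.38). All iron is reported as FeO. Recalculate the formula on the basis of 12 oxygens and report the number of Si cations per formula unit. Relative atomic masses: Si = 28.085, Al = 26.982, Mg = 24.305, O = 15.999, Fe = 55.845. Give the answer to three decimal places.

3.000 Si apfu

14.42 wt% MgO ÷ 40.304 g/mol = 0.35778 mol, giving 0.35778 Mg and 0.35778 O.
22.07 wt% FeO ÷ 71.844 g/mol = 0.30719 mol, giving 0.30719 Fe and 0.30719 O.
22.78 wt% Al2O3 ÷ 101.961 g/mol = 0.22342 mol, giving 0.44684 Al and 0.67026 O.
40.11 wt% SiO2 ÷ 60.083 g/mol = 0.66758 mol, giving 0.66758 Si and 1.33516 O.
Oxygen sums to 2.67039; scaling by 12/2.67039 = 4.49373 puts the formula on 12 O.
Si: 0.66758 × 4.49373 = 3.000 atoms per formula unit.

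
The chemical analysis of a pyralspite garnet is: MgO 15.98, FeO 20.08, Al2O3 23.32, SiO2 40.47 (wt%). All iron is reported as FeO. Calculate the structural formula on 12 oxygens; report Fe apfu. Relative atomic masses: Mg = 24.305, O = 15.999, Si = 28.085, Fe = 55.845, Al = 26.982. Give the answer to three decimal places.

1.238 Fe apfu

MgO: 15.98/40.304 = 0.39649 mol → 0.39649 mol Mg, 0.39649 mol O.
FeO: 20.08/71.844 = 0.27949 mol → 0.27949 mol Fe, 0.27949 mol O.
Al2O3: 23.32/101.961 = 0.22871 mol → 0.45742 mol Al, 0.68613 mol O.
SiO2: 40.47/60.083 = 0.67357 mol → 0.67357 mol Si, 1.34714 mol O.
Total oxygen = 2.70925 mol. Normalization factor = 12/2.70925 = 4.42927.
Fe per 12 O = 0.27949 × 4.42927 = 1.238.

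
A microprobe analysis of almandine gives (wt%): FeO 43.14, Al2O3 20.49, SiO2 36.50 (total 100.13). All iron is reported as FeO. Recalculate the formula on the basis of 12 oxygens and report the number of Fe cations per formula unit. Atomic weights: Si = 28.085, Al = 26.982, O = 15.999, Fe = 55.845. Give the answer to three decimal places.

2.980 Fe apfu

FeO: 43.14/71.844 = 0.60047 mol → 0.60047 mol Fe, 0.60047 mol O.
Al2O3: 20.49/101.961 = 0.20096 mol → 0.40192 mol Al, 0.60288 mol O.
SiO2: 36.50/60.083 = 0.60749 mol → 0.60749 mol Si, 1.21498 mol O.
Total oxygen = 2.41833 mol. Normalization factor = 12/2.41833 = 4.96210.
Fe per 12 O = 0.60047 × 4.96210 = 2.980.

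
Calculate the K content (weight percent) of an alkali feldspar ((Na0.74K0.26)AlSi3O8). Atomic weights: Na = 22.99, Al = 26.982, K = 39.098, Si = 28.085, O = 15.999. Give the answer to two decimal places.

Molar mass of (Na0.74K0.26)AlSi3O8: 0.74·22.99 + 0.26·39.098 + 1·26.982 + 3·28.085 + 8·15.999 = 266.407 g/mol.
Mass of K per formula unit: 0.26 × 39.098 = 10.165 g.
Weight fraction K = 10.165 / 266.407 = 0.0382.

3.82 weight percent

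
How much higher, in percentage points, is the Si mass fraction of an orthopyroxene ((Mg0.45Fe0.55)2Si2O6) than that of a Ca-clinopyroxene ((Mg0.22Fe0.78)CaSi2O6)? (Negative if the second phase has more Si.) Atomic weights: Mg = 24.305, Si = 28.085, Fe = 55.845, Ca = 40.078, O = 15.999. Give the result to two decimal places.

Si in (Mg0.45Fe0.55)2Si2O6: molar mass 235.468 g/mol; 2×28.085 = 56.170 g → 23.85 wt%.
Si in (Mg0.22Fe0.78)CaSi2O6: molar mass 241.148 g/mol; 2×28.085 = 56.170 g → 23.29 wt%.
Difference = 23.85 − 23.29 = 0.56 percentage points.

0.56 percentage points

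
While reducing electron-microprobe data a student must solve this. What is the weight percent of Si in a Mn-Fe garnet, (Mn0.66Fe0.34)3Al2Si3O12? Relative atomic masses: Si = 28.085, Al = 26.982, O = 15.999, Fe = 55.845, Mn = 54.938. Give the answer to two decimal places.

16.99 mass %

Formula mass = 1.98×54.938 + 1.02×55.845 + 2×26.982 + 3×28.085 + 12×15.999 = 495.946 g/mol, of which 84.255 g is Si.
So Si makes up 84.255/495.946 = 0.1699 of the mass, i.e. 16.99%.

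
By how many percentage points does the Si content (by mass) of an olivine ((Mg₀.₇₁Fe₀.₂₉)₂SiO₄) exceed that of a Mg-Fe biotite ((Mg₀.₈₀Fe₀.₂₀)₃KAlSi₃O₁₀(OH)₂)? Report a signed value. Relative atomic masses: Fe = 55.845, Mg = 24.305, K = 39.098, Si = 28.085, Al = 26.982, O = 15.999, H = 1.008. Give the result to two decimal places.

-1.65 percentage points

Si in (Mg₀.₇₁Fe₀.₂₉)₂SiO₄: molar mass 158.984 g/mol; 1×28.085 = 28.085 g → 17.67 wt%.
Si in (Mg₀.₈₀Fe₀.₂₀)₃KAlSi₃O₁₀(OH)₂: molar mass 436.178 g/mol; 3×28.085 = 84.255 g → 19.32 wt%.
Difference = 17.67 − 19.32 = -1.65 percentage points.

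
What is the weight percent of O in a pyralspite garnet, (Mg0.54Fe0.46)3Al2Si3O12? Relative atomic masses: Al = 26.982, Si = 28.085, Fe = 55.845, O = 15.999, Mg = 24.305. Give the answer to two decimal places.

42.98 weight percent

Formula mass = 1.62×24.305 + 1.38×55.845 + 2×26.982 + 3×28.085 + 12×15.999 = 446.647 g/mol, of which 191.988 g is O.
So O makes up 191.988/446.647 = 0.4298 of the mass, i.e. 42.98%.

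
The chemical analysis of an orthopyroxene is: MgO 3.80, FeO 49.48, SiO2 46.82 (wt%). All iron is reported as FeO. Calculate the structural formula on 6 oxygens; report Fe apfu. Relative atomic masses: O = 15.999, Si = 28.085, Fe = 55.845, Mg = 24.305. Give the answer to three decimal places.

1.765 Fe apfu

MgO (M=40.304): mol = 0.09428; Mg = 0.09428, O = 0.09428.
FeO (M=71.844): mol = 0.68871; Fe = 0.68871, O = 0.68871.
SiO2 (M=60.083): mol = 0.77926; Si = 0.77926, O = 1.55852.
ΣO = 2.34151; factor = 6/ΣO = 2.56245.
Fe apfu = 0.68871 × 2.56245 = 1.765.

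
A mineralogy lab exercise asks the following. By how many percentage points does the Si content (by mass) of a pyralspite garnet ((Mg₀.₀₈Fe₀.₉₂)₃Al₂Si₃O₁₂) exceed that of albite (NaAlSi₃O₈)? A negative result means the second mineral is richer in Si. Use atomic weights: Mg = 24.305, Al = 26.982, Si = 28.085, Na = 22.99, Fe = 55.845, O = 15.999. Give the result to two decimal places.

-14.94 percentage points

First mineral: 84.255 g Si in 490.172 g formula = 17.19 wt% Si.
Second mineral: 84.255 g Si in 262.219 g formula = 32.13 wt% Si.
17.19% − 32.13% gives a difference of -14.94 percentage points.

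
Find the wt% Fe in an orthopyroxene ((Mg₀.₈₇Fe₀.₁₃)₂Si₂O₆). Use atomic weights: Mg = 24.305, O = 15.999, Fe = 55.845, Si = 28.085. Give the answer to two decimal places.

Molar mass of (Mg₀.₈₇Fe₀.₁₃)₂Si₂O₆: 1.74*24.305 + 0.26*55.845 + 2*28.085 + 6*15.999 = 208.974 g/mol.
Mass of Fe per formula unit: 0.26 × 55.845 = 14.520 g.
Weight fraction Fe = 14.520 / 208.974 = 0.0695.

6.95 weight percent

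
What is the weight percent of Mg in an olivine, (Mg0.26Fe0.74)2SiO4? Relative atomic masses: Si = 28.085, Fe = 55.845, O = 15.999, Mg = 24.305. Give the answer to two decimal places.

6.75 mass %

Formula mass = 0.52×24.305 + 1.48×55.845 + 1×28.085 + 4×15.999 = 187.370 g/mol, of which 12.639 g is Mg.
So Mg makes up 12.639/187.370 = 0.0675 of the mass, i.e. 6.75%.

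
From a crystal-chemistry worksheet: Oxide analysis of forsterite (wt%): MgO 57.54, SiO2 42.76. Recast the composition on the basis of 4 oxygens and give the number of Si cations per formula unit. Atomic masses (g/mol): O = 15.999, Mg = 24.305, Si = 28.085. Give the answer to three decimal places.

MgO: 57.54/40.304 = 1.42765 mol → 1.42765 mol Mg, 1.42765 mol O.
SiO2: 42.76/60.083 = 0.71168 mol → 0.71168 mol Si, 1.42336 mol O.
Total oxygen = 2.85101 mol. Normalization factor = 4/2.85101 = 1.40301.
Si per 4 O = 0.71168 × 1.40301 = 0.998.

0.998 Si apfu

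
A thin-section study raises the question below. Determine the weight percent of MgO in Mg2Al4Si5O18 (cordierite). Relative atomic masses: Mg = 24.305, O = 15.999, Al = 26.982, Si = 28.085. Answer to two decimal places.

Formula mass = 584.945 g/mol.
2 Mg → 2.0000 mol MgO per formula unit; M(MgO) = 40.304, so MgO mass = 80.608 g.
80.608/584.945 × 100 = 13.78 wt%.

13.78 wt%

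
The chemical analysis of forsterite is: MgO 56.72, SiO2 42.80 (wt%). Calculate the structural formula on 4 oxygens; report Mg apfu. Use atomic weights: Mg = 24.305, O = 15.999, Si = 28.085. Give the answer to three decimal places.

MgO (M=40.304): mol = 1.40730; Mg = 1.40730, O = 1.40730.
SiO2 (M=60.083): mol = 0.71235; Si = 0.71235, O = 1.42470.
ΣO = 2.83200; factor = 4/ΣO = 1.41243.
Mg apfu = 1.40730 × 1.41243 = 1.988.

1.988 Mg apfu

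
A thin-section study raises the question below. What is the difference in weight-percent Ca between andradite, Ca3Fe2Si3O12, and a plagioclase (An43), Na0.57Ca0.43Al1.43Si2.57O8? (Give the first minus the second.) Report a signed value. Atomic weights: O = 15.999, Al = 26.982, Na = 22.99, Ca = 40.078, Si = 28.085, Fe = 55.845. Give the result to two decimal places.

M(Ca3Fe2Si3O12) = 508.167 g/mol, so wt% Ca = 120.234/508.167 × 100 = 23.66%.
M(Na0.57Ca0.43Al1.43Si2.57O8) = 269.093 g/mol, so wt% Ca = 17.234/269.093 × 100 = 6.40%.
23.66 − 6.40 = 17.26 pp.

17.26 percentage points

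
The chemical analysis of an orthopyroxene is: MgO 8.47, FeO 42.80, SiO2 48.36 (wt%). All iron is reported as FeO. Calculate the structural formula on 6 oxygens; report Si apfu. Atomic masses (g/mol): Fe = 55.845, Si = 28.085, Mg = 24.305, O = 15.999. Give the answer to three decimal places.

MgO: 8.47/40.304 = 0.21015 mol → 0.21015 mol Mg, 0.21015 mol O.
FeO: 42.80/71.844 = 0.59574 mol → 0.59574 mol Fe, 0.59574 mol O.
SiO2: 48.36/60.083 = 0.80489 mol → 0.80489 mol Si, 1.60978 mol O.
Total oxygen = 2.41567 mol. Normalization factor = 6/2.41567 = 2.48378.
Si per 6 O = 0.80489 × 2.48378 = 1.999.

1.999 Si apfu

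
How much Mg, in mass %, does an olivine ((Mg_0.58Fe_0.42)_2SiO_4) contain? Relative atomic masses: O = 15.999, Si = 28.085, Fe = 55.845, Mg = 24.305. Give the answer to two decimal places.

16.86 mass %

Molar mass of (Mg_0.58Fe_0.42)_2SiO_4: 1.16×24.305 + 0.84×55.845 + 1×28.085 + 4×15.999 = 167.185 g/mol.
Mass of Mg per formula unit: 1.16 × 24.305 = 28.194 g.
Weight fraction Mg = 28.194 / 167.185 = 0.1686.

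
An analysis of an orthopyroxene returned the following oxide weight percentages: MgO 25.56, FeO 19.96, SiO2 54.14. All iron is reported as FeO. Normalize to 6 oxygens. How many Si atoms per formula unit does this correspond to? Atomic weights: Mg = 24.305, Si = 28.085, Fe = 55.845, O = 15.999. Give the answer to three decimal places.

MgO (M=40.304): mol = 0.63418; Mg = 0.63418, O = 0.63418.
FeO (M=71.844): mol = 0.27782; Fe = 0.27782, O = 0.27782.
SiO2 (M=60.083): mol = 0.90109; Si = 0.90109, O = 1.80218.
ΣO = 2.71418; factor = 6/ΣO = 2.21061.
Si apfu = 0.90109 × 2.21061 = 1.992.

1.992 Si apfu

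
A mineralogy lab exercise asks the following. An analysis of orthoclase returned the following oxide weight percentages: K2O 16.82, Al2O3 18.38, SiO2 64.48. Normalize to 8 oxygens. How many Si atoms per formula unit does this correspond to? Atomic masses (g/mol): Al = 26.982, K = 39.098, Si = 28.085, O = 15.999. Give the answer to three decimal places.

2.996 Si apfu

16.82 wt% K2O ÷ 94.195 g/mol = 0.17857 mol, giving 0.35714 K and 0.17857 O.
18.38 wt% Al2O3 ÷ 101.961 g/mol = 0.18027 mol, giving 0.36054 Al and 0.54081 O.
64.48 wt% SiO2 ÷ 60.083 g/mol = 1.07318 mol, giving 1.07318 Si and 2.14636 O.
Oxygen sums to 2.86574; scaling by 8/2.86574 = 2.79160 puts the formula on 8 O.
Si: 1.07318 × 2.79160 = 2.996 atoms per formula unit.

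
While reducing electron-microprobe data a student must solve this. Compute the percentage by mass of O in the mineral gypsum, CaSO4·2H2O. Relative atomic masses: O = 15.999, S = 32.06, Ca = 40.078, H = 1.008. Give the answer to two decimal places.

M(CaSO4·2H2O) = 172.164 g/mol.
O contributes 6 × 15.999 = 95.994 g per mole.
95.994/172.164 = 0.5576 → 55.76%.

55.76 mass %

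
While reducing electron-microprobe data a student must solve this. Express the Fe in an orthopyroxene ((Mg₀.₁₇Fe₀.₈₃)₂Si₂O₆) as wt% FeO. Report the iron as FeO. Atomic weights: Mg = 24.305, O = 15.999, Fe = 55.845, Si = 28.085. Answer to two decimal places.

Molar mass of (Mg₀.₁₇Fe₀.₈₃)₂Si₂O₆ = 0.34×24.305 + 1.66×55.845 + 2×28.085 + 6×15.999 = 253.130 g/mol.
Each formula unit contains 1.66 Fe, equivalent to 1.66/1 = 1.6600 mol FeO.
M(FeO) = 1×55.845 + 1×15.999 = 71.844 g/mol.
Mass of FeO per formula unit = 1.6600 × 71.844 = 119.261 g.
FeO wt% = 119.261 / 253.130 × 100 = 47.11%.

47.11 wt%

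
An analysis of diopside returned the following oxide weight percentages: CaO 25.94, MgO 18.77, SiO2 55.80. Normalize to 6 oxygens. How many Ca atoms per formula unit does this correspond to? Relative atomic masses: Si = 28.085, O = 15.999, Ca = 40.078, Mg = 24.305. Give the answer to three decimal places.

0.996 Ca apfu

CaO (M=56.077): mol = 0.46258; Ca = 0.46258, O = 0.46258.
MgO (M=40.304): mol = 0.46571; Mg = 0.46571, O = 0.46571.
SiO2 (M=60.083): mol = 0.92872; Si = 0.92872, O = 1.85744.
ΣO = 2.78573; factor = 6/ΣO = 2.15383.
Ca apfu = 0.46258 × 2.15383 = 0.996.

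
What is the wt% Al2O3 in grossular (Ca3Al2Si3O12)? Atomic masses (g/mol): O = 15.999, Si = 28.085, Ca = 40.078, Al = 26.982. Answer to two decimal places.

Formula mass = 450.441 g/mol.
2 Al → 1.0000 mol Al2O3 per formula unit; M(Al2O3) = 101.961, so Al2O3 mass = 101.961 g.
101.961/450.441 × 100 = 22.64 wt%.

22.64 wt%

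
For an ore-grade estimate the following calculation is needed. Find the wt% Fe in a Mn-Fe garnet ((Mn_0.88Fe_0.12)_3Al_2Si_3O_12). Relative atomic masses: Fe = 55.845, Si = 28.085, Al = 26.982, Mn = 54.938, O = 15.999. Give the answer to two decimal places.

M((Mn_0.88Fe_0.12)_3Al_2Si_3O_12) = 495.348 g/mol.
Fe contributes 0.36 × 55.845 = 20.104 g per mole.
20.104/495.348 = 0.0406 → 4.06%.

4.06 weight percent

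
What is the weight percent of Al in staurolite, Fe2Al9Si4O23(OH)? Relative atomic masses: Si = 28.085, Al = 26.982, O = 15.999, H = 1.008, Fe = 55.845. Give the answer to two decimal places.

28.51 weight percent

Formula mass = 2·55.845 + 9·26.982 + 4·28.085 + 24·15.999 + 1·1.008 = 851.852 g/mol, of which 242.838 g is Al.
So Al makes up 242.838/851.852 = 0.2851 of the mass, i.e. 28.51%.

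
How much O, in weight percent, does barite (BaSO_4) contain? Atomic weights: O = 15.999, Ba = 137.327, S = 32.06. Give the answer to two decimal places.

M(BaSO_4) = 233.383 g/mol.
O contributes 4 × 15.999 = 63.996 g per mole.
63.996/233.383 = 0.2742 → 27.42%.

27.42 weight percent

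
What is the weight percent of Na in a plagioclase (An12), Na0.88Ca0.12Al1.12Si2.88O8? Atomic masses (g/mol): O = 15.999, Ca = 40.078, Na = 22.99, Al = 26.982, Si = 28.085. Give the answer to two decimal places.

7.66 mass %

M(Na0.88Ca0.12Al1.12Si2.88O8) = 264.137 g/mol.
Na contributes 0.88 × 22.99 = 20.231 g per mole.
20.231/264.137 = 0.0766 → 7.66%.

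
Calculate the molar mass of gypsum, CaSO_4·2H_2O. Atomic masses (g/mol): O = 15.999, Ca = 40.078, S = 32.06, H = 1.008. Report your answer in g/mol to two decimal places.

Ca: 1 × 40.078 = 40.0780
S: 1 × 32.06 = 32.0600
O: 6 × 15.999 = 95.9940
H: 4 × 1.008 = 4.0320
Summing the contributions gives the formula mass.

172.16 g/mol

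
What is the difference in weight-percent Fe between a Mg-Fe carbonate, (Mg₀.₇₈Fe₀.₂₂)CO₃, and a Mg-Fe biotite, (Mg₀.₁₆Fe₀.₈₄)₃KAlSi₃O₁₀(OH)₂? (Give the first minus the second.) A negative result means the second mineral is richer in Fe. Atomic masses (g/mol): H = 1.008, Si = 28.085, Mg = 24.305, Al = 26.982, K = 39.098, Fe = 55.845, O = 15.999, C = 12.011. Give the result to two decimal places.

M((Mg₀.₇₈Fe₀.₂₂)CO₃) = 91.252 g/mol, so wt% Fe = 12.286/91.252 × 100 = 13.46%.
M((Mg₀.₁₆Fe₀.₈₄)₃KAlSi₃O₁₀(OH)₂) = 496.735 g/mol, so wt% Fe = 140.729/496.735 × 100 = 28.33%.
13.46 − 28.33 = -14.87 pp.

-14.87 percentage points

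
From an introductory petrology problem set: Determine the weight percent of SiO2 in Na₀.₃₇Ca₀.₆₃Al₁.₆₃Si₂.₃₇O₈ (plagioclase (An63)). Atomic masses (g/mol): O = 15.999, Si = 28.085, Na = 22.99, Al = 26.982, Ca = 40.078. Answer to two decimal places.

Formula mass = 272.290 g/mol.
2.37 Si → 2.3700 mol SiO2 per formula unit; M(SiO2) = 60.083, so SiO2 mass = 142.397 g.
142.397/272.290 × 100 = 52.30 wt%.

52.30 wt%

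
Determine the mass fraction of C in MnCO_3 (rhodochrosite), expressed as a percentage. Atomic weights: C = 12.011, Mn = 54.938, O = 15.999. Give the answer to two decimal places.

Formula mass = 1·54.938 + 1·12.011 + 3·15.999 = 114.946 g/mol, of which 12.011 g is C.
So C makes up 12.011/114.946 = 0.1045 of the mass, i.e. 10.45%.

10.45 wt%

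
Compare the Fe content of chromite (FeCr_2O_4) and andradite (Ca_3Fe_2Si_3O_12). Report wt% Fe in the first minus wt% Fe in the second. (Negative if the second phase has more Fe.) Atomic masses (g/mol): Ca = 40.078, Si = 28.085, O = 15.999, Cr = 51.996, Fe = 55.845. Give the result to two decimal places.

2.97 percentage points

M(FeCr_2O_4) = 223.833 g/mol, so wt% Fe = 55.845/223.833 × 100 = 24.95%.
M(Ca_3Fe_2Si_3O_12) = 508.167 g/mol, so wt% Fe = 111.690/508.167 × 100 = 21.98%.
24.95 − 21.98 = 2.97 pp.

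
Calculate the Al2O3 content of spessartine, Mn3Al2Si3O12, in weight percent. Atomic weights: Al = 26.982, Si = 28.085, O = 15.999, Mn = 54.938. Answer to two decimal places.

20.60 wt%

M(Mn3Al2Si3O12) = 495.021 g/mol; M(Al2O3) = 101.961 g/mol.
Moles Al2O3 per formula unit = 2 Al ÷ 2 = 1.0000.
Al2O3 fraction = (1.0000 × 101.961) / 495.021 = 101.961/495.021 = 0.2060.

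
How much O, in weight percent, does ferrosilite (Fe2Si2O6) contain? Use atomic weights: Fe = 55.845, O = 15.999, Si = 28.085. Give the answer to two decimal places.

Formula mass = 2*55.845 + 2*28.085 + 6*15.999 = 263.854 g/mol, of which 95.994 g is O.
So O makes up 95.994/263.854 = 0.3638 of the mass, i.e. 36.38%.

36.38 weight percent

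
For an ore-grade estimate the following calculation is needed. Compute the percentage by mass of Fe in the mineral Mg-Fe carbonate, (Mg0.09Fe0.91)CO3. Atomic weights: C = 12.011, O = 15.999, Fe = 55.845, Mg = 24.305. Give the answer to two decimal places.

44.97 wt%

Formula mass = 0.09×24.305 + 0.91×55.845 + 1×12.011 + 3×15.999 = 113.014 g/mol, of which 50.819 g is Fe.
So Fe makes up 50.819/113.014 = 0.4497 of the mass, i.e. 44.97%.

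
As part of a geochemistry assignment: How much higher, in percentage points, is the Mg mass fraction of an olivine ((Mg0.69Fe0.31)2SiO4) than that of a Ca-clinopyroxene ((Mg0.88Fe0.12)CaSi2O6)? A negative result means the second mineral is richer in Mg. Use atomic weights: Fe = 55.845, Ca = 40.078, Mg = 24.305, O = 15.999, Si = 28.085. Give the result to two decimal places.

Mg in (Mg0.69Fe0.31)2SiO4: molar mass 160.246 g/mol; 1.38×24.305 = 33.541 g → 20.93 wt%.
Mg in (Mg0.88Fe0.12)CaSi2O6: molar mass 220.332 g/mol; 0.88×24.305 = 21.388 g → 9.71 wt%.
Difference = 20.93 − 9.71 = 11.22 percentage points.

11.22 percentage points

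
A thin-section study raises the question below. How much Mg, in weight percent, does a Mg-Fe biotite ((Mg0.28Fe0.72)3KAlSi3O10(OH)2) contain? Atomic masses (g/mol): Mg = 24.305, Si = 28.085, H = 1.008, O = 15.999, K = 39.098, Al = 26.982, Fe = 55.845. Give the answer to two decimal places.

4.21 weight percent

Molar mass of (Mg0.28Fe0.72)3KAlSi3O10(OH)2: 0.84*24.305 + 2.16*55.845 + 1*39.098 + 1*26.982 + 3*28.085 + 12*15.999 + 2*1.008 = 485.380 g/mol.
Mass of Mg per formula unit: 0.84 × 24.305 = 20.416 g.
Weight fraction Mg = 20.416 / 485.380 = 0.0421.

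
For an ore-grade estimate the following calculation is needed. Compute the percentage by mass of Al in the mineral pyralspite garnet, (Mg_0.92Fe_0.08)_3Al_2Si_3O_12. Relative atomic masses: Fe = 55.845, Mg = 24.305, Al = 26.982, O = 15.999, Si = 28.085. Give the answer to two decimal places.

Formula mass = 2.76×24.305 + 0.24×55.845 + 2×26.982 + 3×28.085 + 12×15.999 = 410.692 g/mol, of which 53.964 g is Al.
So Al makes up 53.964/410.692 = 0.1314 of the mass, i.e. 13.14%.

13.14 mass %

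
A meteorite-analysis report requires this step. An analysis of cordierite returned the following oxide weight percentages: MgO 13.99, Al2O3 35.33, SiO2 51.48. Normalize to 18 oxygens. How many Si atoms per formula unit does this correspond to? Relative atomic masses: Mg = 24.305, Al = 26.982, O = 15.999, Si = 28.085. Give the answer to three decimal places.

4.975 Si apfu

MgO: 13.99/40.304 = 0.34711 mol → 0.34711 mol Mg, 0.34711 mol O.
Al2O3: 35.33/101.961 = 0.34651 mol → 0.69302 mol Al, 1.03953 mol O.
SiO2: 51.48/60.083 = 0.85681 mol → 0.85681 mol Si, 1.71362 mol O.
Total oxygen = 3.10026 mol. Normalization factor = 18/3.10026 = 5.80596.
Si per 18 O = 0.85681 × 5.80596 = 4.975.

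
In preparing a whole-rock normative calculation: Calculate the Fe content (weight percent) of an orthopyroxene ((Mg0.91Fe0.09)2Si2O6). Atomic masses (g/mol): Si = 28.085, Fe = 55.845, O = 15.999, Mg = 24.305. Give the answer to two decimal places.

Molar mass of (Mg0.91Fe0.09)2Si2O6: 1.82×24.305 + 0.18×55.845 + 2×28.085 + 6×15.999 = 206.451 g/mol.
Mass of Fe per formula unit: 0.18 × 55.845 = 10.052 g.
Weight fraction Fe = 10.052 / 206.451 = 0.0487.

4.87 weight percent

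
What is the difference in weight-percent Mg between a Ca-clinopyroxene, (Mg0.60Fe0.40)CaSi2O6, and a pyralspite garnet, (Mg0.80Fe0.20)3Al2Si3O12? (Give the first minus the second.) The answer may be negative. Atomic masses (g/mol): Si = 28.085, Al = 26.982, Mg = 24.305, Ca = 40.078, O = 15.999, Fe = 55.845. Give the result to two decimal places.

Mg in (Mg0.60Fe0.40)CaSi2O6: molar mass 229.163 g/mol; 0.60×24.305 = 14.583 g → 6.36 wt%.
Mg in (Mg0.80Fe0.20)3Al2Si3O12: molar mass 422.046 g/mol; 2.40×24.305 = 58.332 g → 13.82 wt%.
Difference = 6.36 − 13.82 = -7.46 percentage points.

-7.46 percentage points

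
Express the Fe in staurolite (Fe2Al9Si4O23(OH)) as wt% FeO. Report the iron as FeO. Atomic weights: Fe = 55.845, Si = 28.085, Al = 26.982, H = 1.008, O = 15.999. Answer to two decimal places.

16.87 wt%

Formula mass = 851.852 g/mol.
2 Fe → 2.0000 mol FeO per formula unit; M(FeO) = 71.844, so FeO mass = 143.688 g.
143.688/851.852 × 100 = 16.87 wt%.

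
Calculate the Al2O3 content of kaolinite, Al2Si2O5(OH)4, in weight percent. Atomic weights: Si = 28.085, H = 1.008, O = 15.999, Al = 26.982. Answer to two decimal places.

39.50 wt%

M(Al2Si2O5(OH)4) = 258.157 g/mol; M(Al2O3) = 101.961 g/mol.
Moles Al2O3 per formula unit = 2 Al ÷ 2 = 1.0000.
Al2O3 fraction = (1.0000 × 101.961) / 258.157 = 101.961/258.157 = 0.3950.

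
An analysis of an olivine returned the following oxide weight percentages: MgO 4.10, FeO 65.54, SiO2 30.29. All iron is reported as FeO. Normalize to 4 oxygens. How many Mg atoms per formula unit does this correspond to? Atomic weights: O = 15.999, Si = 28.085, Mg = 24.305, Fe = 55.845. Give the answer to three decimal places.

MgO (M=40.304): mol = 0.10173; Mg = 0.10173, O = 0.10173.
FeO (M=71.844): mol = 0.91225; Fe = 0.91225, O = 0.91225.
SiO2 (M=60.083): mol = 0.50414; Si = 0.50414, O = 1.00828.
ΣO = 2.02226; factor = 4/ΣO = 1.97799.
Mg apfu = 0.10173 × 1.97799 = 0.201.

0.201 Mg apfu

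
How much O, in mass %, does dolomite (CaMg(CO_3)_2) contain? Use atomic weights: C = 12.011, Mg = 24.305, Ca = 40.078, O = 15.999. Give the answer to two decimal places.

M(CaMg(CO_3)_2) = 184.399 g/mol.
O contributes 6 × 15.999 = 95.994 g per mole.
95.994/184.399 = 0.5206 → 52.06%.

52.06 mass %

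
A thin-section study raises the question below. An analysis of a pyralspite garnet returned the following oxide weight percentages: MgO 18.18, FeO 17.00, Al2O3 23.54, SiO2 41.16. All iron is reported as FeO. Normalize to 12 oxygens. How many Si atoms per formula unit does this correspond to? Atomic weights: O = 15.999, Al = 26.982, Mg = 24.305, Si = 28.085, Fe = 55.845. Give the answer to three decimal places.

MgO (M=40.304): mol = 0.45107; Mg = 0.45107, O = 0.45107.
FeO (M=71.844): mol = 0.23662; Fe = 0.23662, O = 0.23662.
Al2O3 (M=101.961): mol = 0.23087; Al = 0.46174, O = 0.69261.
SiO2 (M=60.083): mol = 0.68505; Si = 0.68505, O = 1.37010.
ΣO = 2.75040; factor = 12/ΣO = 4.36300.
Si apfu = 0.68505 × 4.36300 = 2.989.

2.989 Si apfu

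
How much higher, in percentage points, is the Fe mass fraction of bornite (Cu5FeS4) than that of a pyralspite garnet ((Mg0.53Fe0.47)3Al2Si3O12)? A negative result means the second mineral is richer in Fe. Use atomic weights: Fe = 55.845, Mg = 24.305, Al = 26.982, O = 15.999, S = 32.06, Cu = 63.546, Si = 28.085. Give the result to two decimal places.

-6.46 percentage points

First mineral: 55.845 g Fe in 501.815 g formula = 11.13 wt% Fe.
Second mineral: 78.741 g Fe in 447.593 g formula = 17.59 wt% Fe.
11.13% − 17.59% gives a difference of -6.46 percentage points.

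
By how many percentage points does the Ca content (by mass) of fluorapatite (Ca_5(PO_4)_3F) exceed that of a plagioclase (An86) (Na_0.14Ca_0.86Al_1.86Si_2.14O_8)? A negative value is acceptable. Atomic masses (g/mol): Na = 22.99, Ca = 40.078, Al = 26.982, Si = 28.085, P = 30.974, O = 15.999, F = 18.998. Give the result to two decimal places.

27.25 percentage points

First mineral: 200.390 g Ca in 504.298 g formula = 39.74 wt% Ca.
Second mineral: 34.467 g Ca in 275.966 g formula = 12.49 wt% Ca.
39.74% − 12.49% gives a difference of 27.25 percentage points.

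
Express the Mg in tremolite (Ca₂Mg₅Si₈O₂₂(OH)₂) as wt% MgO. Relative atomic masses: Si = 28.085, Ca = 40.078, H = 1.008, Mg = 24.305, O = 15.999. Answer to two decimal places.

24.81 wt%

Molar mass of Ca₂Mg₅Si₈O₂₂(OH)₂ = 2·40.078 + 5·24.305 + 8·28.085 + 24·15.999 + 2·1.008 = 812.353 g/mol.
Each formula unit contains 5 Mg, equivalent to 5/1 = 5.0000 mol MgO.
M(MgO) = 1×24.305 + 1×15.999 = 40.304 g/mol.
Mass of MgO per formula unit = 5.0000 × 40.304 = 201.520 g.
MgO wt% = 201.520 / 812.353 × 100 = 24.81%.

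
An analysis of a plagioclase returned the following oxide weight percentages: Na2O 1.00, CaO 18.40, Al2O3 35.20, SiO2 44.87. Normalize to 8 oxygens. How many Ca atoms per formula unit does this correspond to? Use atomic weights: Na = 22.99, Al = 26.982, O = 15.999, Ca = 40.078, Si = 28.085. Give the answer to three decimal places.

Na2O (M=61.979): mol = 0.01613; Na = 0.03226, O = 0.01613.
CaO (M=56.077): mol = 0.32812; Ca = 0.32812, O = 0.32812.
Al2O3 (M=101.961): mol = 0.34523; Al = 0.69046, O = 1.03569.
SiO2 (M=60.083): mol = 0.74680; Si = 0.74680, O = 1.49360.
ΣO = 2.87354; factor = 8/ΣO = 2.78402.
Ca apfu = 0.32812 × 2.78402 = 0.913.

0.913 Ca apfu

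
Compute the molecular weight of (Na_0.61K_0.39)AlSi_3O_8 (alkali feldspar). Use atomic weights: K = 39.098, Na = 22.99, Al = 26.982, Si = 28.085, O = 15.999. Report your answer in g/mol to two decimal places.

The formula mass is the sum 0.61·22.99 + 0.39·39.098 + 1·26.982 + 3·28.085 + 8·15.999.

268.50 g/mol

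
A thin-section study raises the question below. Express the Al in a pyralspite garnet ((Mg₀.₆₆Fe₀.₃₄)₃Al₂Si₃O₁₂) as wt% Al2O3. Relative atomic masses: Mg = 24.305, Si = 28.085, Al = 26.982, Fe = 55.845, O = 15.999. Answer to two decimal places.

Molar mass of (Mg₀.₆₆Fe₀.₃₄)₃Al₂Si₃O₁₂ = 1.98×24.305 + 1.02×55.845 + 2×26.982 + 3×28.085 + 12×15.999 = 435.293 g/mol.
Each formula unit contains 2 Al, equivalent to 2/2 = 1.0000 mol Al2O3.
M(Al2O3) = 2×26.982 + 3×15.999 = 101.961 g/mol.
Mass of Al2O3 per formula unit = 1.0000 × 101.961 = 101.961 g.
Al2O3 wt% = 101.961 / 435.293 × 100 = 23.42%.

23.42 wt%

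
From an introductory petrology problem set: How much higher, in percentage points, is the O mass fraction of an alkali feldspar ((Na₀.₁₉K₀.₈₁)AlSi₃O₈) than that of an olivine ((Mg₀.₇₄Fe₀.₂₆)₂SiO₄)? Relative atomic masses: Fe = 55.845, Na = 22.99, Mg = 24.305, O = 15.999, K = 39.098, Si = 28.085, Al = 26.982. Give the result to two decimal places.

First mineral: 127.992 g O in 275.266 g formula = 46.50 wt% O.
Second mineral: 63.996 g O in 157.092 g formula = 40.74 wt% O.
46.50% − 40.74% gives a difference of 5.76 percentage points.

5.76 percentage points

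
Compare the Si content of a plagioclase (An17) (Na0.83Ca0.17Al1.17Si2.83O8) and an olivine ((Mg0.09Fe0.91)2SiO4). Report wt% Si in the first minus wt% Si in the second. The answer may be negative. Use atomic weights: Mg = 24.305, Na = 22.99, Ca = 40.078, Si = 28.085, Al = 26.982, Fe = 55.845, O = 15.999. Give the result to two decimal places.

M(Na0.83Ca0.17Al1.17Si2.83O8) = 264.936 g/mol, so wt% Si = 79.481/264.936 × 100 = 30.00%.
M((Mg0.09Fe0.91)2SiO4) = 198.094 g/mol, so wt% Si = 28.085/198.094 × 100 = 14.18%.
30.00 − 14.18 = 15.82 pp.

15.82 percentage points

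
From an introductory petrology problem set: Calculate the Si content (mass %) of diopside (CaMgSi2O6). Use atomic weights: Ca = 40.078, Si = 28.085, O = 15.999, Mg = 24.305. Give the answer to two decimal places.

25.94 mass %

M(CaMgSi2O6) = 216.547 g/mol.
Si contributes 2 × 28.085 = 56.170 g per mole.
56.170/216.547 = 0.2594 → 25.94%.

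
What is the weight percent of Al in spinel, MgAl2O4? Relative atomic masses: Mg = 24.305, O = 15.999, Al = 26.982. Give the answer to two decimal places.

M(MgAl2O4) = 142.265 g/mol.
Al contributes 2 × 26.982 = 53.964 g per mole.
53.964/142.265 = 0.3793 → 37.93%.

37.93 wt%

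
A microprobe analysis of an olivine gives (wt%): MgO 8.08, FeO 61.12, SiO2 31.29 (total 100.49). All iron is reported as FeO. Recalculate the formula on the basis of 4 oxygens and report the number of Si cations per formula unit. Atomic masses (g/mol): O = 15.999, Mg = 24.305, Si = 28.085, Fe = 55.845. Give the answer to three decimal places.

MgO (M=40.304): mol = 0.20048; Mg = 0.20048, O = 0.20048.
FeO (M=71.844): mol = 0.85073; Fe = 0.85073, O = 0.85073.
SiO2 (M=60.083): mol = 0.52078; Si = 0.52078, O = 1.04156.
ΣO = 2.09277; factor = 4/ΣO = 1.91134.
Si apfu = 0.52078 × 1.91134 = 0.995.

0.995 Si apfu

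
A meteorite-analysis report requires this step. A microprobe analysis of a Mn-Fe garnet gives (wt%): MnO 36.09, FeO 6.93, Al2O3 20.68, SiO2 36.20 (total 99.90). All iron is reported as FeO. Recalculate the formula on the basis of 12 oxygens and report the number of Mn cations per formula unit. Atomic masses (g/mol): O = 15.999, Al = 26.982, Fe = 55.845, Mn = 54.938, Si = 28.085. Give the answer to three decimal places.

MnO: 36.09/70.937 = 0.50876 mol → 0.50876 mol Mn, 0.50876 mol O.
FeO: 6.93/71.844 = 0.09646 mol → 0.09646 mol Fe, 0.09646 mol O.
Al2O3: 20.68/101.961 = 0.20282 mol → 0.40564 mol Al, 0.60846 mol O.
SiO2: 36.20/60.083 = 0.60250 mol → 0.60250 mol Si, 1.20500 mol O.
Total oxygen = 2.41868 mol. Normalization factor = 12/2.41868 = 4.96138.
Mn per 12 O = 0.50876 × 4.96138 = 2.524.

2.524 Mn apfu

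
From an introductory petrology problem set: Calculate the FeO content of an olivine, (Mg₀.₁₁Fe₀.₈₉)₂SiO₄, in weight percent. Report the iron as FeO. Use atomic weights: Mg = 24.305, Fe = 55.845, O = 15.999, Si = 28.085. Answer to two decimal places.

M((Mg₀.₁₁Fe₀.₈₉)₂SiO₄) = 196.832 g/mol; M(FeO) = 71.844 g/mol.
Moles FeO per formula unit = 1.78 Fe ÷ 1 = 1.7800.
FeO fraction = (1.7800 × 71.844) / 196.832 = 127.882/196.832 = 0.6497.

64.97 wt%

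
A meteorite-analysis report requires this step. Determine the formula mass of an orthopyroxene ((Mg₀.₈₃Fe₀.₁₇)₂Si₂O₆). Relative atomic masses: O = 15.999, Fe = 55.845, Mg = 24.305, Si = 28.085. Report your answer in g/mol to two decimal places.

Mg: 1.66 × 24.305 = 40.3463
Fe: 0.34 × 55.845 = 18.9873
Si: 2 × 28.085 = 56.1700
O: 6 × 15.999 = 95.9940
Summing the contributions gives the formula mass.

211.50 g/mol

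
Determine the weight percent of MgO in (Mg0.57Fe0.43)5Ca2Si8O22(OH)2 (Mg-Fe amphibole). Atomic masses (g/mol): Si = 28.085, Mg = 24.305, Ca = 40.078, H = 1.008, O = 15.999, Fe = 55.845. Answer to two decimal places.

Molar mass of (Mg0.57Fe0.43)5Ca2Si8O22(OH)2 = 2.85·24.305 + 2.15·55.845 + 2·40.078 + 8·28.085 + 24·15.999 + 2·1.008 = 880.164 g/mol.
Each formula unit contains 2.85 Mg, equivalent to 2.85/1 = 2.8500 mol MgO.
M(MgO) = 1×24.305 + 1×15.999 = 40.304 g/mol.
Mass of MgO per formula unit = 2.8500 × 40.304 = 114.866 g.
MgO wt% = 114.866 / 880.164 × 100 = 13.05%.

13.05 wt%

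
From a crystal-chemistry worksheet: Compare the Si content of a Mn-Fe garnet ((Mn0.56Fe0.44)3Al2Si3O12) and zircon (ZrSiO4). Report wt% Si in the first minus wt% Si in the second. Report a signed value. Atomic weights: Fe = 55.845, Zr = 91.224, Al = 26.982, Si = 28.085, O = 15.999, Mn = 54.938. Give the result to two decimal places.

1.66 percentage points

First mineral: 84.255 g Si in 496.218 g formula = 16.98 wt% Si.
Second mineral: 28.085 g Si in 183.305 g formula = 15.32 wt% Si.
16.98% − 15.32% gives a difference of 1.66 percentage points.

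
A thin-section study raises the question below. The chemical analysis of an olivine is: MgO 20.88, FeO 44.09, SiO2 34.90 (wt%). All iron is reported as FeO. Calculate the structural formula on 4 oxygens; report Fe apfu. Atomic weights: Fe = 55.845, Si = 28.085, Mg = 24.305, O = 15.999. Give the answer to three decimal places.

1.070 Fe apfu

20.88 wt% MgO ÷ 40.304 g/mol = 0.51806 mol, giving 0.51806 Mg and 0.51806 O.
44.09 wt% FeO ÷ 71.844 g/mol = 0.61369 mol, giving 0.61369 Fe and 0.61369 O.
34.90 wt% SiO2 ÷ 60.083 g/mol = 0.58086 mol, giving 0.58086 Si and 1.16172 O.
Oxygen sums to 2.29347; scaling by 4/2.29347 = 1.74408 puts the formula on 4 O.
Fe: 0.61369 × 1.74408 = 1.070 atoms per formula unit.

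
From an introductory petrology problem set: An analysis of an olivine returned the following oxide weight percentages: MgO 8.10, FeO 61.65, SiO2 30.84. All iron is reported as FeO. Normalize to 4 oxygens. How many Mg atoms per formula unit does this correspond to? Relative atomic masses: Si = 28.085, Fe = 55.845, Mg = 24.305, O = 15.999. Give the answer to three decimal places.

MgO (M=40.304): mol = 0.20097; Mg = 0.20097, O = 0.20097.
FeO (M=71.844): mol = 0.85811; Fe = 0.85811, O = 0.85811.
SiO2 (M=60.083): mol = 0.51329; Si = 0.51329, O = 1.02658.
ΣO = 2.08566; factor = 4/ΣO = 1.91786.
Mg apfu = 0.20097 × 1.91786 = 0.385.

0.385 Mg apfu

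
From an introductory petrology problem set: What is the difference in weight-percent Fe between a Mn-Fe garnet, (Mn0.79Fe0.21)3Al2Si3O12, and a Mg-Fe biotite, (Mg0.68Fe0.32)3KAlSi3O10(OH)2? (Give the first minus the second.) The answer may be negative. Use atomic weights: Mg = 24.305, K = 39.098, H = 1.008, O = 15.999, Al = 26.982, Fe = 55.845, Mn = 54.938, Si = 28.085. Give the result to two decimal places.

Fe in (Mn0.79Fe0.21)3Al2Si3O12: molar mass 495.592 g/mol; 0.63×55.845 = 35.182 g → 7.10 wt%.
Fe in (Mg0.68Fe0.32)3KAlSi3O10(OH)2: molar mass 447.532 g/mol; 0.96×55.845 = 53.611 g → 11.98 wt%.
Difference = 7.10 − 11.98 = -4.88 percentage points.

-4.88 percentage points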